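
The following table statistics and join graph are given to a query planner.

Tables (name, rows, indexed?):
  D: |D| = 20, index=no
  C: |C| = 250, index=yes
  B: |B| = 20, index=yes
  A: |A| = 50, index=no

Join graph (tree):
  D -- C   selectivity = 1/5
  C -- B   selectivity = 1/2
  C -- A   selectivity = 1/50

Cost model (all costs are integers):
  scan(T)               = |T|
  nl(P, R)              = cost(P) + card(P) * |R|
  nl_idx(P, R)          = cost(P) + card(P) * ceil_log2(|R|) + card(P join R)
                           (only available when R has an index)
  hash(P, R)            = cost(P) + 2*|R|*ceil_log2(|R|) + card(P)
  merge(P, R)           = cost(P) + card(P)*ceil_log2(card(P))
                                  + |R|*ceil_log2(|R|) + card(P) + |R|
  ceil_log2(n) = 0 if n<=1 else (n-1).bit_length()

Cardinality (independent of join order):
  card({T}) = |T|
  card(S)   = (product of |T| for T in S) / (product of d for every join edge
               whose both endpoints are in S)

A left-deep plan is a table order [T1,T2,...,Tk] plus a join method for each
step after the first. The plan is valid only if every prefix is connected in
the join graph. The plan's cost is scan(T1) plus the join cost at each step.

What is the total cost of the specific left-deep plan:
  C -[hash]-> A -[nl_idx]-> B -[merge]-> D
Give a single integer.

37470

step 1: scan C: cost=250, card=250
step 2: join A via hash
    card(P join A) = 250*50/(50) = 250
    cost = 250 + 2*50*6 + 250 = 1100
step 3: join B via nl_idx
    card(P join B) = 250*20/(2) = 2500
    cost = 1100 + 250*5 + 2500 = 4850
step 4: join D via merge
    card(P join D) = 2500*20/(5) = 10000
    cost = 4850 + 2500*12 + 20*5 + 2500 + 20 = 37470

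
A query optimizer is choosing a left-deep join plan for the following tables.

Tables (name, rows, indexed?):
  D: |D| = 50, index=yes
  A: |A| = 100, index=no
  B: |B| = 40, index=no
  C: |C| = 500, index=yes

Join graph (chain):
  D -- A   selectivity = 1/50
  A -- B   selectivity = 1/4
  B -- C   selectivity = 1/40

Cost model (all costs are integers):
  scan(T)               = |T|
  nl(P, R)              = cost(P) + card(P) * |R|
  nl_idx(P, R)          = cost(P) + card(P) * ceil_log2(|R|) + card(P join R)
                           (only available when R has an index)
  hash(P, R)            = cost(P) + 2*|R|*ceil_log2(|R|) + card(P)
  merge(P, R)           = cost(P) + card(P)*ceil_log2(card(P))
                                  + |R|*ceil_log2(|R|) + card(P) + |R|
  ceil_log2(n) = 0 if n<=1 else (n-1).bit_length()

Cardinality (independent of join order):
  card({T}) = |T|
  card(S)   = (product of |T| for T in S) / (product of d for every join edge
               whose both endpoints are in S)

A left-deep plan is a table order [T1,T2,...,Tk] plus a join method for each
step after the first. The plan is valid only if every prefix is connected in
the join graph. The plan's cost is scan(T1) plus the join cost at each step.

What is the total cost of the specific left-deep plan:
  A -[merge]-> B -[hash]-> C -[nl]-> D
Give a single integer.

636180

step 1: scan A: cost=100, card=100
step 2: join B via merge
    card(P join B) = 100*40/(4) = 1000
    cost = 100 + 100*7 + 40*6 + 100 + 40 = 1180
step 3: join C via hash
    card(P join C) = 1000*500/(40) = 12500
    cost = 1180 + 2*500*9 + 1000 = 11180
step 4: join D via nl
    card(P join D) = 12500*50/(50) = 12500
    cost = 11180 + 12500*50 = 636180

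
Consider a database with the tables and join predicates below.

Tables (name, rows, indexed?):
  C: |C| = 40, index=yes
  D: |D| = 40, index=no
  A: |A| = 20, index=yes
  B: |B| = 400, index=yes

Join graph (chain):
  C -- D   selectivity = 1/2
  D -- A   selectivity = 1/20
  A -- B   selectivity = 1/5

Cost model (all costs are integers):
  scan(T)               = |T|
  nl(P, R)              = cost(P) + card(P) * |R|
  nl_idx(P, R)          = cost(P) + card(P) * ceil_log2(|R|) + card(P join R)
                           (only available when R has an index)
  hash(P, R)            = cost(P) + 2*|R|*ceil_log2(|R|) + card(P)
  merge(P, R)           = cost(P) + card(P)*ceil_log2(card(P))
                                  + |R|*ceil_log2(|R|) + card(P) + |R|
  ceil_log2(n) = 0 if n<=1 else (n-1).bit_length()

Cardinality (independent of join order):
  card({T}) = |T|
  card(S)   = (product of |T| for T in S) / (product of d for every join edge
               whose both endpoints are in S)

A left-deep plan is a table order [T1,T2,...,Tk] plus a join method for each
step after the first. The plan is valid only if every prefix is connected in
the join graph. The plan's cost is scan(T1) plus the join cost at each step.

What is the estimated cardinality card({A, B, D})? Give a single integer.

3200

Tables in S: A(20), B(400), D(40)
Edges inside S: D-A(d=20), A-B(d=5)
numerator = 20 * 400 * 40 = 320000
denominator = 20 * 5 = 100
card(S) = 320000 / 100 = 3200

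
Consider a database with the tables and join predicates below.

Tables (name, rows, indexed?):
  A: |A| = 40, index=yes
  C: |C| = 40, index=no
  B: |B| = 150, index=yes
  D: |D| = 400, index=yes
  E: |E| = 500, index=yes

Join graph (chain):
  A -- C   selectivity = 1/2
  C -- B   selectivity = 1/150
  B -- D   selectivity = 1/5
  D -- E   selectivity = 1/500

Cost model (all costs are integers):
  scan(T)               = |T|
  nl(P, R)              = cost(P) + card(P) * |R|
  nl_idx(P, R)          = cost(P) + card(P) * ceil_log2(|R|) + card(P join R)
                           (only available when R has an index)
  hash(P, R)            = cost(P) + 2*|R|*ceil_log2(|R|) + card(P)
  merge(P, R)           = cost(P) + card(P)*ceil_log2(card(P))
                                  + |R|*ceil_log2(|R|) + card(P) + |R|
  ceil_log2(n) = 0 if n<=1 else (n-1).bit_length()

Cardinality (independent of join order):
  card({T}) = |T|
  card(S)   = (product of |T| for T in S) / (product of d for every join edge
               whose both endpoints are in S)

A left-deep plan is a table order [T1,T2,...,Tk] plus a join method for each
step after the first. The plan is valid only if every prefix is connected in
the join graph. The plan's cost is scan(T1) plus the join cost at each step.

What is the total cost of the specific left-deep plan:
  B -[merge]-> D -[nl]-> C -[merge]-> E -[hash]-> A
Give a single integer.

step 1: scan B: cost=150, card=150
step 2: join D via merge
    card(P join D) = 150*400/(5) = 12000
    cost = 150 + 150*8 + 400*9 + 150 + 400 = 5500
step 3: join C via nl
    card(P join C) = 12000*40/(150) = 3200
    cost = 5500 + 12000*40 = 485500
step 4: join E via merge
    card(P join E) = 3200*500/(500) = 3200
    cost = 485500 + 3200*12 + 500*9 + 3200 + 500 = 532100
step 5: join A via hash
    card(P join A) = 3200*40/(2) = 64000
    cost = 532100 + 2*40*6 + 3200 = 535780

535780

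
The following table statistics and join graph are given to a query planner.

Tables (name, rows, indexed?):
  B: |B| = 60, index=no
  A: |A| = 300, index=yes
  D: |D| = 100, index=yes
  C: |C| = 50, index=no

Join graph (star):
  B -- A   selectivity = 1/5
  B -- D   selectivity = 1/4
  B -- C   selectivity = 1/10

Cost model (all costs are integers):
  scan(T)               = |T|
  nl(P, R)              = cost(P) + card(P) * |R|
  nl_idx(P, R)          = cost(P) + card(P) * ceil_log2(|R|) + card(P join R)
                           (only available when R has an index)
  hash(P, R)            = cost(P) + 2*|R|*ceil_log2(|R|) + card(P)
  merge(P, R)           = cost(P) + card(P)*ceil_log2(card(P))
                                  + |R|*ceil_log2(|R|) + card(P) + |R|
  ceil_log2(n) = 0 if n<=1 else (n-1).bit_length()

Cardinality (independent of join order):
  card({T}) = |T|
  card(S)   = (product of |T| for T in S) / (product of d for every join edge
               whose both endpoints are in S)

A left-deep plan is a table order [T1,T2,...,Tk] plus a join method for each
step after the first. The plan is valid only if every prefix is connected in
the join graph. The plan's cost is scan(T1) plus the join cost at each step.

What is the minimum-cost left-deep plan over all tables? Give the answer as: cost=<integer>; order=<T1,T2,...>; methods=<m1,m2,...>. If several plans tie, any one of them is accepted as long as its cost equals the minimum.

Selinger DP (subsets sized 1..n):
  {B}: scan cost=60, card=60
  {A}: scan cost=300, card=300
  {D}: scan cost=100, card=100
  {C}: scan cost=50, card=50
  {AB}: card=3600; try (B,hash)→1320, (A,merge)→3480, (B,merge)→3720, (A,nl_idx)→4200, (A,hash)→5520, (A,nl)→18060 …(+1); best=1320 via (B,hash)
  {BD}: card=1500; try (B,hash)→920, (D,merge)→1280, (B,merge)→1320, (D,hash)→1520, (D,nl_idx)→1980, (D,nl)→6060 …(+1); best=920 via (B,hash)
  {BC}: card=300; try (C,hash)→720, (B,hash)→820, (B,merge)→820, (C,merge)→830, (B,nl)→3050, (C,nl)→3060; best=720 via (C,hash)
  {ABD}: card=90000; try (D,hash)→6320, (A,hash)→7820, (A,merge)→21920, (D,merge)→48920, (A,nl_idx)→104420, (D,nl_idx)→116520 …(+2); best=6320 via (D,hash)
  {ABC}: card=18000; try (C,hash)→5520, (A,hash)→6420, (A,merge)→6720, (A,nl_idx)→21420, (C,merge)→48470, (A,nl)→90720 …(+1); best=5520 via (C,hash)
  {BCD}: card=7500; try (D,hash)→2420, (C,hash)→3020, (D,merge)→4520, (D,nl_idx)→10320, (C,merge)→19270, (D,nl)→30720 …(+1); best=2420 via (D,hash)
  {ABCD}: card=450000; try (A,hash)→15320, (D,hash)→24920, (C,hash)→96920, (A,merge)→110420, (D,merge)→294320, (A,nl_idx)→519920 …(+5); best=15320 via (A,hash)

cost=15320; order=B,C,D,A; methods=hash,hash,hash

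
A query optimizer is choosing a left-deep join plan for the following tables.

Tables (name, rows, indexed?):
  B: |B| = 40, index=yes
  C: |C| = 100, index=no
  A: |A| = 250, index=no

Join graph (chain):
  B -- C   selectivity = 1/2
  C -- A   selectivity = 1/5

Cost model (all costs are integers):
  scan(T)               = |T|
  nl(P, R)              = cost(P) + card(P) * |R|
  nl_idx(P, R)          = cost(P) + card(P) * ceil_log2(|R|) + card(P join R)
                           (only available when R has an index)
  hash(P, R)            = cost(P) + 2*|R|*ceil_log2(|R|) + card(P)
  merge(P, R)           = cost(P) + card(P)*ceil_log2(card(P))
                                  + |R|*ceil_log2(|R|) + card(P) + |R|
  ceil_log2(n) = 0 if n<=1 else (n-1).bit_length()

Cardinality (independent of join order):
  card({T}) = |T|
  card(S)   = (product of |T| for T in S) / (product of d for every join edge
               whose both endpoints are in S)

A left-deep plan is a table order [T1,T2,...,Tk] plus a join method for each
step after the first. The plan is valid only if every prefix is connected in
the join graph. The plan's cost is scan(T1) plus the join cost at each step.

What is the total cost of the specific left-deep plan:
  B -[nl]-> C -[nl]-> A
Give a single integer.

504040

step 1: scan B: cost=40, card=40
step 2: join C via nl
    card(P join C) = 40*100/(2) = 2000
    cost = 40 + 40*100 = 4040
step 3: join A via nl
    card(P join A) = 2000*250/(5) = 100000
    cost = 4040 + 2000*250 = 504040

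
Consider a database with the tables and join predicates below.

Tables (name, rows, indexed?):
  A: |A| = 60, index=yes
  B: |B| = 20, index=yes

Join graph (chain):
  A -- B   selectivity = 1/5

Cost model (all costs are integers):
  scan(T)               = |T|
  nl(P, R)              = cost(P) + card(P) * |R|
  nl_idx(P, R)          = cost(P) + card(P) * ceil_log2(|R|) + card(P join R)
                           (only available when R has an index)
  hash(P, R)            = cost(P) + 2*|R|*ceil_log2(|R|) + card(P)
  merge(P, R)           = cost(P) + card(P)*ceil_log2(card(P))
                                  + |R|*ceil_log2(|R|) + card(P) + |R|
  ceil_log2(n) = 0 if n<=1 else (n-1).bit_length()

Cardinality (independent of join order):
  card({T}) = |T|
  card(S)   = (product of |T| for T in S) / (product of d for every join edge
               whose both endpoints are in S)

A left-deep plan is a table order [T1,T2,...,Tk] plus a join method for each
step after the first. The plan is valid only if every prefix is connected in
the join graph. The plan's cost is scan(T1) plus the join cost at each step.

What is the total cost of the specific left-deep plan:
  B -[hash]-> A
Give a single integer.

760

step 1: scan B: cost=20, card=20
step 2: join A via hash
    card(P join A) = 20*60/(5) = 240
    cost = 20 + 2*60*6 + 20 = 760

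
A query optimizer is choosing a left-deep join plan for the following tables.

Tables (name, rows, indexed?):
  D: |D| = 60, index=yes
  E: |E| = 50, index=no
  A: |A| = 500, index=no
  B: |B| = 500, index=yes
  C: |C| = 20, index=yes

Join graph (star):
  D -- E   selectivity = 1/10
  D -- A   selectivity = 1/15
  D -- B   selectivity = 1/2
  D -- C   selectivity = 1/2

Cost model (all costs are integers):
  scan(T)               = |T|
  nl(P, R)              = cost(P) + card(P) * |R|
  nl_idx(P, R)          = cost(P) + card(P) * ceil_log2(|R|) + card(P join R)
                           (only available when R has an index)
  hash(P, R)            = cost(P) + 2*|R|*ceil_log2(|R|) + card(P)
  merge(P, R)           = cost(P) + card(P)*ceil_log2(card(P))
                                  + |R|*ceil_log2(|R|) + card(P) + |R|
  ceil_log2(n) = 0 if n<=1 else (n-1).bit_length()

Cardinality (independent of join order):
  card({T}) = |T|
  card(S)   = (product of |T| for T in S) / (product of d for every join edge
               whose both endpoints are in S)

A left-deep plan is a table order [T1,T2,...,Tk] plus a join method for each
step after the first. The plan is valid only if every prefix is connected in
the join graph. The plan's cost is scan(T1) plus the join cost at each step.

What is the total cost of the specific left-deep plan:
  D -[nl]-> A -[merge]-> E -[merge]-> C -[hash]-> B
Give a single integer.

313530

step 1: scan D: cost=60, card=60
step 2: join A via nl
    card(P join A) = 60*500/(15) = 2000
    cost = 60 + 60*500 = 30060
step 3: join E via merge
    card(P join E) = 2000*50/(10) = 10000
    cost = 30060 + 2000*11 + 50*6 + 2000 + 50 = 54410
step 4: join C via merge
    card(P join C) = 10000*20/(2) = 100000
    cost = 54410 + 10000*14 + 20*5 + 10000 + 20 = 204530
step 5: join B via hash
    card(P join B) = 100000*500/(2) = 25000000
    cost = 204530 + 2*500*9 + 100000 = 313530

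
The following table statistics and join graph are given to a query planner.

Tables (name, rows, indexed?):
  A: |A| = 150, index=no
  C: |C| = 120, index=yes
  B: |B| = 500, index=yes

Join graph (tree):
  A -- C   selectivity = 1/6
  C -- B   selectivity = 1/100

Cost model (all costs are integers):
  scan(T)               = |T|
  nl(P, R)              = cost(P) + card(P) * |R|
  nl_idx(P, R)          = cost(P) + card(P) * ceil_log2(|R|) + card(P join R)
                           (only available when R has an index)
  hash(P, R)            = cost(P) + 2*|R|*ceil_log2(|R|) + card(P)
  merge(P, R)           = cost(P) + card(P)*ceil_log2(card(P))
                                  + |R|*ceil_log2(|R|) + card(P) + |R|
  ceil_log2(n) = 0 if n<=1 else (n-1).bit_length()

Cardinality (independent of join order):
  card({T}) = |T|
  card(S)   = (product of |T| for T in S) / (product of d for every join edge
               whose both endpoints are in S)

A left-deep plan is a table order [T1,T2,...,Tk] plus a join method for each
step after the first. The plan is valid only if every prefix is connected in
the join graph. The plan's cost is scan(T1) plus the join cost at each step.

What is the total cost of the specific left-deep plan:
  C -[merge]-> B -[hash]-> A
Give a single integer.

step 1: scan C: cost=120, card=120
step 2: join B via merge
    card(P join B) = 120*500/(100) = 600
    cost = 120 + 120*7 + 500*9 + 120 + 500 = 6080
step 3: join A via hash
    card(P join A) = 600*150/(6) = 15000
    cost = 6080 + 2*150*8 + 600 = 9080

9080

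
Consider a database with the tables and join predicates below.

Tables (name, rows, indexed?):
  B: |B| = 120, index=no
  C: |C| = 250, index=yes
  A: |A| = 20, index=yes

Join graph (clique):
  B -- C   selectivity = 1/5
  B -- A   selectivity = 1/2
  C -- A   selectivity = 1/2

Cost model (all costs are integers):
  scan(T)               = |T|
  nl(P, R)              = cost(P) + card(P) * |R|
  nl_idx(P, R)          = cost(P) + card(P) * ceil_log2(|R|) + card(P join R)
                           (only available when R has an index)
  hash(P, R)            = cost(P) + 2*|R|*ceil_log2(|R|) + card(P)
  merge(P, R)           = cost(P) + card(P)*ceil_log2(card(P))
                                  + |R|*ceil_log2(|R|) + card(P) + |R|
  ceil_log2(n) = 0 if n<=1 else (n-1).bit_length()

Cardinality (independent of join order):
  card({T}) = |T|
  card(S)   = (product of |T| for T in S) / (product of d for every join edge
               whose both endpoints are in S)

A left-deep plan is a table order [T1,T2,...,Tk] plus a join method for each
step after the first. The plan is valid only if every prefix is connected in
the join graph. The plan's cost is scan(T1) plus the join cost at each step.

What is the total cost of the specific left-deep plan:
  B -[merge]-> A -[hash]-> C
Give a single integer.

6400

step 1: scan B: cost=120, card=120
step 2: join A via merge
    card(P join A) = 120*20/(2) = 1200
    cost = 120 + 120*7 + 20*5 + 120 + 20 = 1200
step 3: join C via hash
    card(P join C) = 1200*250/(5*2) = 30000
    cost = 1200 + 2*250*8 + 1200 = 6400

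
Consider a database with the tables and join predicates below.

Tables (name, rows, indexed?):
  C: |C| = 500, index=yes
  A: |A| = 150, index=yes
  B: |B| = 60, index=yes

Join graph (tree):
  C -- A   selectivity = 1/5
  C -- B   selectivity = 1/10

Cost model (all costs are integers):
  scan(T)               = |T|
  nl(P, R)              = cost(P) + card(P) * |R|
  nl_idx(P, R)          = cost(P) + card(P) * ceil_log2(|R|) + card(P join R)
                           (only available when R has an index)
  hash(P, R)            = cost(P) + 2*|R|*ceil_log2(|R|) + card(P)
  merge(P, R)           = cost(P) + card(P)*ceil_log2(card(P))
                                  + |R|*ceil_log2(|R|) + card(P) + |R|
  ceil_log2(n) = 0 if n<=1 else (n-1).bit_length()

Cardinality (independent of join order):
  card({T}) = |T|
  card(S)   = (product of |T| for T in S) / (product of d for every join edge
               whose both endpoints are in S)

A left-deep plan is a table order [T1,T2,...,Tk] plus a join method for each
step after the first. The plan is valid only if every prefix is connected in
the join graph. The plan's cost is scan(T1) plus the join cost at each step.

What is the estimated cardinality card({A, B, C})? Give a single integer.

Tables in S: A(150), B(60), C(500)
Edges inside S: C-A(d=5), C-B(d=10)
numerator = 150 * 60 * 500 = 4500000
denominator = 5 * 10 = 50
card(S) = 4500000 / 50 = 90000

90000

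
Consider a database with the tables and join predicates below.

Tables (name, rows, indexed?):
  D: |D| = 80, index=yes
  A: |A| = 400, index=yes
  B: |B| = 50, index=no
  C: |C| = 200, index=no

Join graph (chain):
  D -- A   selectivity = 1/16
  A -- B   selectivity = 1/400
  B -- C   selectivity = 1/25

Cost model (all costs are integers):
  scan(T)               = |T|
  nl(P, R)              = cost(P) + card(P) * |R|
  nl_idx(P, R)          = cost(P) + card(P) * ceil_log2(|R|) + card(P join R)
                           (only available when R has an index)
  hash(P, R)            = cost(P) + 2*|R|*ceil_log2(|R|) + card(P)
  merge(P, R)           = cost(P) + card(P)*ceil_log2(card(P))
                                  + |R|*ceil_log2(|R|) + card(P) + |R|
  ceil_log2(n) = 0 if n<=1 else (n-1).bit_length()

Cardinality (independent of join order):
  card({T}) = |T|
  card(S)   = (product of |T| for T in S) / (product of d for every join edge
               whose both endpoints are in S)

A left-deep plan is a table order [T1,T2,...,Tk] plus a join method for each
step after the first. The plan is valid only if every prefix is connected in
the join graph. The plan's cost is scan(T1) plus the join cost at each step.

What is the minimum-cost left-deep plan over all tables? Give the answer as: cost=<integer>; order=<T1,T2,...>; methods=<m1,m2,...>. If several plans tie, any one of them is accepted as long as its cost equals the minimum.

cost=4220; order=B,A,C,D; methods=nl_idx,merge,hash

Selinger DP (subsets sized 1..n):
  {D}: scan cost=80, card=80
  {A}: scan cost=400, card=400
  {B}: scan cost=50, card=50
  {C}: scan cost=200, card=200
  {AD}: card=2000; try (D,hash)→1920, (A,nl_idx)→2800, (A,merge)→4720, (D,merge)→5040, (D,nl_idx)→5200, (A,hash)→7360 …(+2); best=1920 via (D,hash)
  {AB}: card=50; try (A,nl_idx)→550, (B,hash)→1400, (A,merge)→4400, (B,merge)→4750, (A,hash)→7300, (A,nl)→20050 …(+1); best=550 via (A,nl_idx)
  {BC}: card=400; try (B,hash)→1000, (C,merge)→2200, (B,merge)→2350, (C,hash)→3300, (C,nl)→10050, (B,nl)→10200; best=1000 via (B,hash)
  {ABD}: card=250; try (D,nl_idx)→1150, (D,merge)→1540, (D,hash)→1720, (B,hash)→4520, (D,nl)→4550, (B,merge)→26270 …(+1); best=1150 via (D,nl_idx)
  {ABC}: card=400; try (C,merge)→2700, (C,hash)→3800, (A,nl_idx)→5000, (A,hash)→8600, (A,merge)→9000, (C,nl)→10550 …(+1); best=2700 via (C,merge)
  {ABCD}: card=2000; try (D,hash)→4220, (C,hash)→4600, (C,merge)→5200, (D,merge)→7340, (D,nl_idx)→7500, (D,nl)→34700 …(+1); best=4220 via (D,hash)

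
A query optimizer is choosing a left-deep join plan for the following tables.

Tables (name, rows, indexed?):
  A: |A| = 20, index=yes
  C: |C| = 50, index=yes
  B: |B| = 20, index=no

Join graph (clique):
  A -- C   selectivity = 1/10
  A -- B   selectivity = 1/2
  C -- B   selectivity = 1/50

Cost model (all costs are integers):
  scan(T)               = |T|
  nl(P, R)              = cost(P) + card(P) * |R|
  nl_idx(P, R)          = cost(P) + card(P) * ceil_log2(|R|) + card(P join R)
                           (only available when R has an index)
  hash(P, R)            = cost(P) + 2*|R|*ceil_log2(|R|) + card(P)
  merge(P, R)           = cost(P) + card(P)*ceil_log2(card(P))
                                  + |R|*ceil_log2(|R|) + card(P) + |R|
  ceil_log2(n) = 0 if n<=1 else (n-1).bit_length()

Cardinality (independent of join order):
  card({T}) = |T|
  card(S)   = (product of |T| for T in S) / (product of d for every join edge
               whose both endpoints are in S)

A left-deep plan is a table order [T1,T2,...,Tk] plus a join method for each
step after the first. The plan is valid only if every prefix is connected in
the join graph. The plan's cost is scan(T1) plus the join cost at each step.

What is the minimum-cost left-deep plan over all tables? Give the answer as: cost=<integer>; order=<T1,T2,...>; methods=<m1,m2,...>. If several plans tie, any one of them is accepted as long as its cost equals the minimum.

Selinger DP (subsets sized 1..n):
  {A}: scan cost=20, card=20
  {C}: scan cost=50, card=50
  {B}: scan cost=20, card=20
  {AC}: card=100; try (C,nl_idx)→240, (A,hash)→300, (A,nl_idx)→400, (C,merge)→490, (A,merge)→520, (C,hash)→640 …(+2); best=240 via (C,nl_idx)
  {AB}: card=200; try (B,hash)→240, (A,hash)→240, (B,merge)→260, (A,merge)→260, (A,nl_idx)→320, (B,nl)→420 …(+1); best=240 via (B,hash)
  {BC}: card=20; try (C,nl_idx)→160, (B,hash)→300, (C,merge)→490, (B,merge)→520, (C,hash)→640, (C,nl)→1020 …(+1); best=160 via (C,nl_idx)
  {ABC}: card=20; try (A,nl_idx)→280, (A,hash)→380, (A,merge)→400, (B,hash)→540, (A,nl)→560, (C,hash)→1040 …(+5); best=280 via (A,nl_idx)

cost=280; order=B,C,A; methods=nl_idx,nl_idx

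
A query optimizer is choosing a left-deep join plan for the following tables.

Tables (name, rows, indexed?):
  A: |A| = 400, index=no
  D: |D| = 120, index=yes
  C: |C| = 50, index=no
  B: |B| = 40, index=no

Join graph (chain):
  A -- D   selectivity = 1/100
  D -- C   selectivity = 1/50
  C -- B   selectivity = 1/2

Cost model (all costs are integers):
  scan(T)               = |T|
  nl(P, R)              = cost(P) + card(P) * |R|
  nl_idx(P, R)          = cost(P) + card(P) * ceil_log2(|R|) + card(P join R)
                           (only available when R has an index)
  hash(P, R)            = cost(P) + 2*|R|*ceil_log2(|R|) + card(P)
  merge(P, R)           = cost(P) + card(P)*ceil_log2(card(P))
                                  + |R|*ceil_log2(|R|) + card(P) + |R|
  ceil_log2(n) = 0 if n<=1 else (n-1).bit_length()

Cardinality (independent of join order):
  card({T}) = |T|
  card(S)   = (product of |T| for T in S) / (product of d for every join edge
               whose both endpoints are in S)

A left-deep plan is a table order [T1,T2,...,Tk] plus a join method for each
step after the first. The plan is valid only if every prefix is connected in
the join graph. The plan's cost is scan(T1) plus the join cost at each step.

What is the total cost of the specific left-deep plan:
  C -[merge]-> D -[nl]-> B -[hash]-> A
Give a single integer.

step 1: scan C: cost=50, card=50
step 2: join D via merge
    card(P join D) = 50*120/(50) = 120
    cost = 50 + 50*6 + 120*7 + 50 + 120 = 1360
step 3: join B via nl
    card(P join B) = 120*40/(2) = 2400
    cost = 1360 + 120*40 = 6160
step 4: join A via hash
    card(P join A) = 2400*400/(100) = 9600
    cost = 6160 + 2*400*9 + 2400 = 15760

15760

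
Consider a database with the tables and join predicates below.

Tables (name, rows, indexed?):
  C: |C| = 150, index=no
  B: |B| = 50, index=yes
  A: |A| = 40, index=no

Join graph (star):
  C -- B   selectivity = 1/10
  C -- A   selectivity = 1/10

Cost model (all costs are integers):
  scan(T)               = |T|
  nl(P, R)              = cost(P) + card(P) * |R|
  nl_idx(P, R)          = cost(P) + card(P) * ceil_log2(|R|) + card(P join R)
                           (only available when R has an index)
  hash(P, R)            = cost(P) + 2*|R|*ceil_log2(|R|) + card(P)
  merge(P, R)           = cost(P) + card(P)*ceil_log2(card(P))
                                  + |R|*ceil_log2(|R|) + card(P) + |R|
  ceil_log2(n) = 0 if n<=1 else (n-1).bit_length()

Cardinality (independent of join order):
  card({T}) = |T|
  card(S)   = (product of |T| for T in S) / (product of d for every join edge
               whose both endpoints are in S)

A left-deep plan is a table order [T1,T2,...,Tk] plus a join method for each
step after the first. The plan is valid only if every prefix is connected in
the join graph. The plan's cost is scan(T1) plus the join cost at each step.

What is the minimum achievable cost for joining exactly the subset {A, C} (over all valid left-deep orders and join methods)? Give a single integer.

780

Selinger DP over subsets of {A,C}:
  {C}: scan cost=150, card=150
  {A}: scan cost=40, card=40
  {AC}: card=600; try (A,hash)→780, (C,merge)→1670, (A,merge)→1780, (C,hash)→2480, (C,nl)→6040, (A,nl)→6150; best=780 via (A,hash)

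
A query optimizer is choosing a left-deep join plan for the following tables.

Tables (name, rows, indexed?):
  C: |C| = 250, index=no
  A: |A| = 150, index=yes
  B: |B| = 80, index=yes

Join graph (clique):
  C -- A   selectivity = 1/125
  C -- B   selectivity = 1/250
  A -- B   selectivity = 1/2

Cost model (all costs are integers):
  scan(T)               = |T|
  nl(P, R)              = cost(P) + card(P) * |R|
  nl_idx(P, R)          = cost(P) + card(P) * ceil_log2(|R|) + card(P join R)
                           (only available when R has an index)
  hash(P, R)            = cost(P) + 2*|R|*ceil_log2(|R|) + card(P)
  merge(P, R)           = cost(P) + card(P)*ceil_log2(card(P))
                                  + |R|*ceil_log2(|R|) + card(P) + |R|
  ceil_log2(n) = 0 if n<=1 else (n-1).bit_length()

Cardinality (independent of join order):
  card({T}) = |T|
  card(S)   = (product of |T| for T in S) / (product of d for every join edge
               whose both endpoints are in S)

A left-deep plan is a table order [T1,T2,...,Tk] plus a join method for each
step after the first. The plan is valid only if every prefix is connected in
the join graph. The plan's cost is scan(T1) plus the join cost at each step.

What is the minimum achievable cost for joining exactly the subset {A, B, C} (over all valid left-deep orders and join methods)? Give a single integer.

Selinger DP over subsets of {A,B,C}:
  {C}: scan cost=250, card=250
  {A}: scan cost=150, card=150
  {B}: scan cost=80, card=80
  {AC}: card=300; try (A,nl_idx)→2550, (A,hash)→2900, (C,merge)→3750, (A,merge)→3850, (C,hash)→4300, (C,nl)→37650 …(+1); best=2550 via (A,nl_idx)
  {BC}: card=80; try (B,hash)→1620, (B,nl_idx)→2080, (C,merge)→2970, (B,merge)→3140, (C,hash)→4160, (C,nl)→20080 …(+1); best=1620 via (B,hash)
  {AB}: card=6000; try (B,hash)→1420, (A,merge)→2070, (B,merge)→2140, (A,hash)→2560, (A,nl_idx)→6720, (B,nl_idx)→7200 …(+2); best=1420 via (B,hash)
  {ABC}: card=48; try (A,nl_idx)→2308, (A,merge)→3610, (B,hash)→3970, (A,hash)→4100, (B,nl_idx)→4698, (B,merge)→6190 …(+5); best=2308 via (A,nl_idx)

2308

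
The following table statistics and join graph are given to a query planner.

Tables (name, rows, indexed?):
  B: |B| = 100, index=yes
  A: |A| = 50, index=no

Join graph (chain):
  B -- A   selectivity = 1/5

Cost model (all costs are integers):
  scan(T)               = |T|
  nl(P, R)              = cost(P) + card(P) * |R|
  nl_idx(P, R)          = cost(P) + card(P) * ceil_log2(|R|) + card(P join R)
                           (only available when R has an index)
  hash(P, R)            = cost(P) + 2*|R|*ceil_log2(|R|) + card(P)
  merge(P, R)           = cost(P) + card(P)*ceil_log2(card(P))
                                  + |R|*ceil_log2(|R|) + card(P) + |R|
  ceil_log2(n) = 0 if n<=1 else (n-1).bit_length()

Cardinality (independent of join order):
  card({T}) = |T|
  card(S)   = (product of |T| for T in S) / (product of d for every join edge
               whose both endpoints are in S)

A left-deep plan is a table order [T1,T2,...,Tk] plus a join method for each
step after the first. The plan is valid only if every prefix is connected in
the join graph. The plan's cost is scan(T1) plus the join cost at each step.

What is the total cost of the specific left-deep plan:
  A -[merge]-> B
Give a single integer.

step 1: scan A: cost=50, card=50
step 2: join B via merge
    card(P join B) = 50*100/(5) = 1000
    cost = 50 + 50*6 + 100*7 + 50 + 100 = 1200

1200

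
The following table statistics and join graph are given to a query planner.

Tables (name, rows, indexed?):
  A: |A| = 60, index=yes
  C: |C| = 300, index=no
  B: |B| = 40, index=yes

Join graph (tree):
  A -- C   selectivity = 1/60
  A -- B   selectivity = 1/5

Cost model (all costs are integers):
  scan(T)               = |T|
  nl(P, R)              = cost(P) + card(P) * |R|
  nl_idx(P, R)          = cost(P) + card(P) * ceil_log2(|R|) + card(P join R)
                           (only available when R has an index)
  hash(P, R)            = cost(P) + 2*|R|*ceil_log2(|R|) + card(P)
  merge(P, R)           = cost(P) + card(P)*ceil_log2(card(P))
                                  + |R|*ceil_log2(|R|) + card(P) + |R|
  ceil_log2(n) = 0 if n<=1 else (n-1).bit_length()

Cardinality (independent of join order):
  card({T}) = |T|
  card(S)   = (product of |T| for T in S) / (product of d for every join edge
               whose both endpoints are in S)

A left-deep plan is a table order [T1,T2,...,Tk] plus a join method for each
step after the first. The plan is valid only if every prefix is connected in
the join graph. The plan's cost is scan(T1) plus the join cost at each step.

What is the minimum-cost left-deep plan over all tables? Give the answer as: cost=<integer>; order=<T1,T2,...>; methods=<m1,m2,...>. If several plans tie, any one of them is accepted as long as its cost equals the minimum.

cost=2100; order=C,A,B; methods=hash,hash

Selinger DP (subsets sized 1..n):
  {A}: scan cost=60, card=60
  {C}: scan cost=300, card=300
  {B}: scan cost=40, card=40
  {AC}: card=300; try (A,hash)→1320, (A,nl_idx)→2400, (C,merge)→3480, (A,merge)→3720, (C,hash)→5520, (C,nl)→18060 …(+1); best=1320 via (A,hash)
  {AB}: card=480; try (B,hash)→600, (A,merge)→740, (B,merge)→760, (A,nl_idx)→760, (A,hash)→800, (B,nl_idx)→900 …(+2); best=600 via (B,hash)
  {ABC}: card=2400; try (B,hash)→2100, (B,merge)→4600, (B,nl_idx)→5520, (C,hash)→6480, (C,merge)→8400, (B,nl)→13320 …(+1); best=2100 via (B,hash)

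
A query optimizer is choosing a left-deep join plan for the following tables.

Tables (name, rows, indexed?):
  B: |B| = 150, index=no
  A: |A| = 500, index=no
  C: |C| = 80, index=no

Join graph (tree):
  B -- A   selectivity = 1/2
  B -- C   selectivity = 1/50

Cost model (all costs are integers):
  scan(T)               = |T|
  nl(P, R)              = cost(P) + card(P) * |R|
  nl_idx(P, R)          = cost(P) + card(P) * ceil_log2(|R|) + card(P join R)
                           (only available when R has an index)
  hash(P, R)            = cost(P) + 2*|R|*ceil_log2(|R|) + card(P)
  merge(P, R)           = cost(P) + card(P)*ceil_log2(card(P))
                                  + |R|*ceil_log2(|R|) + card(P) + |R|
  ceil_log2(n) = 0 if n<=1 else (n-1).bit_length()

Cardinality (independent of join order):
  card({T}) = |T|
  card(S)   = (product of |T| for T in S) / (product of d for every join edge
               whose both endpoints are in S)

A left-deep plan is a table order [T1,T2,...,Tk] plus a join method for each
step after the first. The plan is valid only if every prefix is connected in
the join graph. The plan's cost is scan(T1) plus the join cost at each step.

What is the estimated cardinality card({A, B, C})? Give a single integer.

Tables in S: A(500), B(150), C(80)
Edges inside S: B-A(d=2), B-C(d=50)
numerator = 500 * 150 * 80 = 6000000
denominator = 2 * 50 = 100
card(S) = 6000000 / 100 = 60000

60000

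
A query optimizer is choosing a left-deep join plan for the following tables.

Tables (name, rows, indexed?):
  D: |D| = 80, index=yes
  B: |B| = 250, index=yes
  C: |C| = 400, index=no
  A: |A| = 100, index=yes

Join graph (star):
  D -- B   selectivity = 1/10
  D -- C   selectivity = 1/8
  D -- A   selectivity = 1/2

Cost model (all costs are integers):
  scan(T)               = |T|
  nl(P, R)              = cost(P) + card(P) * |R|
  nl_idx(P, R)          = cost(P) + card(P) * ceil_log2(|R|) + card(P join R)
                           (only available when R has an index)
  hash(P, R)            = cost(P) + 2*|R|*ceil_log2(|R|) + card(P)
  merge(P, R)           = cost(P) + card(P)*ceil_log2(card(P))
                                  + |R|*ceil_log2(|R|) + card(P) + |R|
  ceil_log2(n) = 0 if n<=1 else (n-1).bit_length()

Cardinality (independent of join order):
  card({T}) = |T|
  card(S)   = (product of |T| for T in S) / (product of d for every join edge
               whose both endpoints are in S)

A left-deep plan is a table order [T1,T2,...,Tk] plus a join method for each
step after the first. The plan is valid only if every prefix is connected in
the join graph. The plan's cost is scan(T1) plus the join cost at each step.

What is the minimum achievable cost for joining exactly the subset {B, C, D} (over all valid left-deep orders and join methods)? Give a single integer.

9920

Selinger DP over subsets of {B,C,D}:
  {D}: scan cost=80, card=80
  {B}: scan cost=250, card=250
  {C}: scan cost=400, card=400
  {BD}: card=2000; try (D,hash)→1620, (B,nl_idx)→2720, (B,merge)→2970, (D,merge)→3140, (D,nl_idx)→4000, (B,hash)→4160 …(+2); best=1620 via (D,hash)
  {CD}: card=4000; try (D,hash)→1920, (C,merge)→4720, (D,merge)→5040, (D,nl_idx)→7200, (C,hash)→7360, (C,nl)→32080 …(+1); best=1920 via (D,hash)
  {BCD}: card=100000; try (B,hash)→9920, (C,hash)→10820, (C,merge)→29620, (B,merge)→56170, (B,nl_idx)→133920, (C,nl)→801620 …(+1); best=9920 via (B,hash)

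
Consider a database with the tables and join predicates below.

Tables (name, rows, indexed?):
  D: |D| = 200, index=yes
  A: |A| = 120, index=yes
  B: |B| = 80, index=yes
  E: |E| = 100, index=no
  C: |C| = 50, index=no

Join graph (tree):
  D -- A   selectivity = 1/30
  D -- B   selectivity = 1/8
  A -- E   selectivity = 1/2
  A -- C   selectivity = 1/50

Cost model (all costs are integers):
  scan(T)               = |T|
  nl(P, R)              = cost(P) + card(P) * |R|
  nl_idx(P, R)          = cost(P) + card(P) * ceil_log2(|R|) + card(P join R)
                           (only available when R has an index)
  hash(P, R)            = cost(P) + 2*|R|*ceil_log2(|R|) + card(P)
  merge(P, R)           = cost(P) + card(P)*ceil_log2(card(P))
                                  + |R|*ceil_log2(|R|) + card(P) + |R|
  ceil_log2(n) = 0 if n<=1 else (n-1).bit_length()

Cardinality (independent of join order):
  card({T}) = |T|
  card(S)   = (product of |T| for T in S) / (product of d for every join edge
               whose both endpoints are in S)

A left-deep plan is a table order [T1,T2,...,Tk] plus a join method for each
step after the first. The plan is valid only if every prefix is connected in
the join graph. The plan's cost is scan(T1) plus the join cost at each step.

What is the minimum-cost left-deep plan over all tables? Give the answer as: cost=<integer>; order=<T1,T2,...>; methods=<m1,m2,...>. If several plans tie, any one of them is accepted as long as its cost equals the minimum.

cost=13600; order=C,A,D,B,E; methods=nl_idx,nl_idx,hash,hash

Selinger DP (subsets sized 1..n):
  {D}: scan cost=200, card=200
  {A}: scan cost=120, card=120
  {B}: scan cost=80, card=80
  {E}: scan cost=100, card=100
  {C}: scan cost=50, card=50
  {AD}: card=800; try (D,nl_idx)→1880, (A,hash)→2080, (A,nl_idx)→2400, (D,merge)→2880, (A,merge)→2960, (D,hash)→3440 …(+2); best=1880 via (D,nl_idx)
  {BD}: card=2000; try (B,hash)→1520, (D,merge)→2520, (B,merge)→2640, (D,nl_idx)→2720, (D,hash)→3360, (B,nl_idx)→3600 …(+2); best=1520 via (B,hash)
  {AE}: card=6000; try (E,hash)→1640, (A,merge)→1860, (E,merge)→1880, (A,hash)→1880, (A,nl_idx)→6800, (A,nl)→12100 …(+1); best=1640 via (E,hash)
  {AC}: card=120; try (A,nl_idx)→520, (C,hash)→840, (A,merge)→1360, (C,merge)→1430, (A,hash)→1780, (A,nl)→6050 …(+1); best=520 via (A,nl_idx)
  {ABD}: card=8000; try (B,hash)→3800, (A,hash)→5200, (B,merge)→11320, (B,nl_idx)→15480, (A,nl_idx)→23520, (A,merge)→26480 …(+2); best=3800 via (B,hash)
  {ADE}: card=40000; try (E,hash)→4080, (D,hash)→10840, (E,merge)→11480, (E,nl)→81880, (D,merge)→87440, (D,nl_idx)→89640 …(+1); best=4080 via (E,hash)
  {ACD}: card=800; try (D,nl_idx)→2280, (D,merge)→3280, (C,hash)→3280, (D,hash)→3840, (C,merge)→11030, (D,nl)→24520 …(+1); best=2280 via (D,nl_idx)
  {ACE}: card=6000; try (E,hash)→2040, (E,merge)→2280, (C,hash)→8240, (E,nl)→12520, (C,merge)→85990, (C,nl)→301640; best=2040 via (E,hash)
  {ABDE}: card=400000; try (E,hash)→13200, (B,hash)→45200, (E,merge)→116600, (B,nl_idx)→684080, (B,merge)→684720, (E,nl)→803800 …(+1); best=13200 via (E,hash)
  {ABCD}: card=8000; try (B,hash)→4200, (B,merge)→11720, (C,hash)→12400, (B,nl_idx)→15880, (B,nl)→66280, (C,merge)→116150 …(+1); best=4200 via (B,hash)
  {ACDE}: card=40000; try (E,hash)→4480, (D,hash)→11240, (E,merge)→11880, (C,hash)→44680, (E,nl)→82280, (D,merge)→87840 …(+4); best=4480 via (E,hash)
  {ABCDE}: card=400000; try (E,hash)→13600, (B,hash)→45600, (E,merge)→117000, (C,hash)→413800, (B,nl_idx)→684480, (B,merge)→685120 …(+4); best=13600 via (E,hash)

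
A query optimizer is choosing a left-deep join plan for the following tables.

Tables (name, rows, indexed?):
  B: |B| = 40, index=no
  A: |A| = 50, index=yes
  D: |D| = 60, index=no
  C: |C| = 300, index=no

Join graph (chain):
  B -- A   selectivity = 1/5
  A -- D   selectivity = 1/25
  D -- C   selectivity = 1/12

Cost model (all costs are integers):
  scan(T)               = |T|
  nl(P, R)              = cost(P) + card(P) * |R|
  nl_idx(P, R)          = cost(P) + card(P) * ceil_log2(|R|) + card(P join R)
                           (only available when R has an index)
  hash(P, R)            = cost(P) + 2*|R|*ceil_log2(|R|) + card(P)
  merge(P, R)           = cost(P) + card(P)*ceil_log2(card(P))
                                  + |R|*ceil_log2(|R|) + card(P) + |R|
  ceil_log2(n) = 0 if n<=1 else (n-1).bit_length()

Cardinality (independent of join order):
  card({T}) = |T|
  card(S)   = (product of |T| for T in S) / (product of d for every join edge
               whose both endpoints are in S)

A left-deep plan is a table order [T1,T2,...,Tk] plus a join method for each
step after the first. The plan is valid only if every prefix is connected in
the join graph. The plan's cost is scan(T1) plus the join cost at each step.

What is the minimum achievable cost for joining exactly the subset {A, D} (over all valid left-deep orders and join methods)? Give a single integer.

540

Selinger DP over subsets of {A,D}:
  {A}: scan cost=50, card=50
  {D}: scan cost=60, card=60
  {AD}: card=120; try (A,nl_idx)→540, (A,hash)→720, (D,hash)→820, (D,merge)→820, (A,merge)→830, (D,nl)→3050 …(+1); best=540 via (A,nl_idx)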